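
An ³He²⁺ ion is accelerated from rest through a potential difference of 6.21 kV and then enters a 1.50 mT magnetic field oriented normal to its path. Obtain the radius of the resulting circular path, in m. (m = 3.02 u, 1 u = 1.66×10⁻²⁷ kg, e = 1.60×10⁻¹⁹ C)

The kinetic energy gained is K = qV = (2×1.60×10^-19)(6210) = 1.99×10^-15 J.
v = √(2K/m) = 8.90×10^5 m/s.
r = mv/(qB) = (5.01×10^-27)(8.90×10^5) / [(2×1.60×10^-19)(1.50×10^-3)] = 9.30 m.

r ≈ 9.30 m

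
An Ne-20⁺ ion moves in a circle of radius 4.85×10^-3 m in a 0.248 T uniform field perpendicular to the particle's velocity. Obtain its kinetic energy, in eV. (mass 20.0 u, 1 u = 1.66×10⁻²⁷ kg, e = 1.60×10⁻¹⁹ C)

K ≈ 3.49 eV

v = qBr/m = (1×1.60×10^-19)(0.248)(4.85×10^-3) / (3.32×10^-26) = 5800 m/s.
K = ½mv² = 0.5·(3.32×10^-26)·(5800)² = 5.58×10^-19 J = 3.49 eV.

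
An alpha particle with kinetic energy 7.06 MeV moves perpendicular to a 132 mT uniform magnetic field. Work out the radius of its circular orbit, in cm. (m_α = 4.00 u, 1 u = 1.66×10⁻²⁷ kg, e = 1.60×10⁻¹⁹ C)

Convert the energy: K = 7.06 MeV = 1.13×10^-12 J.
v = √(2K/m) = √(2·1.13×10^-12/6.64×10^-27) = 1.84×10^7 m/s.
r = mv/(qB) = (6.64×10^-27)(1.84×10^7) / [(2×1.60×10^-19)(0.132)] = 2.90 m.

r ≈ 290 cm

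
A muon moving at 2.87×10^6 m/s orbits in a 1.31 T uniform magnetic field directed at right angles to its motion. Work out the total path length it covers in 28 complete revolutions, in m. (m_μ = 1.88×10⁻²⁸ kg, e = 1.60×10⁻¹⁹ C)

r = mv/(qB) = 2.57×10^-3 m, so one revolution covers 2πr = 0.0162 m.
In 28 revolutions: L = 28·2πr = 0.453 m.

L ≈ 0.453 m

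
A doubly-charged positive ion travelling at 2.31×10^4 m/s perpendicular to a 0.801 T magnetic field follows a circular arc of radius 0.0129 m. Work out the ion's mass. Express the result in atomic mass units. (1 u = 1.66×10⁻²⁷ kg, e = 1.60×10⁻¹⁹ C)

m ≈ 86.2 u

qvB = mv²/r ⇒ m = qBr/v.
m = (2×1.60×10^-19)(0.801)(0.0129) / (2.31×10^4) = 1.43×10^-25 kg = 86.2 u.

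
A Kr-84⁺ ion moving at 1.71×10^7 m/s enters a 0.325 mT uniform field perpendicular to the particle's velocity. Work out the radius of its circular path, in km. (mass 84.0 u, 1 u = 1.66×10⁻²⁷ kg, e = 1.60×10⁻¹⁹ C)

r ≈ 45.9 km

The magnetic force provides the centripetal force: qvB = mv²/r, so r = mv/(qB).
r = (1.39×10^-25 kg)(1.71×10^7 m/s) / [(1×1.60×10^-19 C)(3.25×10^-4 T)] = 4.59×10^4 m.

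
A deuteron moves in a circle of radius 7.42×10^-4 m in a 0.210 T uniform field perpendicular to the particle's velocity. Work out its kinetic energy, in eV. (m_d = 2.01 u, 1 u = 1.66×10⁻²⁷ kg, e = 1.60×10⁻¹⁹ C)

K ≈ 0.582 eV

v = qBr/m = (1×1.60×10^-19)(0.210)(7.42×10^-4) / (3.34×10^-27) = 7470 m/s.
K = ½mv² = 0.5·(3.34×10^-27)·(7470)² = 9.31×10^-20 J = 0.582 eV.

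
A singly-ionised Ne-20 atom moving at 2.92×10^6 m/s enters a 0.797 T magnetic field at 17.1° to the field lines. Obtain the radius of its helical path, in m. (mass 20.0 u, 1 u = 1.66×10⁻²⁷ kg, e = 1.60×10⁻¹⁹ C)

r ≈ 0.224 m

Only the perpendicular component v⊥ = v sin17.1° = 8.59×10^5 m/s is bent by the field.
r = m v⊥ /(qB) = (3.32×10^-26)(8.59×10^5) / [(1×1.60×10^-19)(0.797)] = 0.224 m.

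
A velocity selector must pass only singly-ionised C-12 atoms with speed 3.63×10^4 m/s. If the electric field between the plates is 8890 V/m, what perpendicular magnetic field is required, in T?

qE = qvB ⇒ B = E/v = (8890) / (3.63×10^4) = 0.245 T.

B ≈ 0.245 T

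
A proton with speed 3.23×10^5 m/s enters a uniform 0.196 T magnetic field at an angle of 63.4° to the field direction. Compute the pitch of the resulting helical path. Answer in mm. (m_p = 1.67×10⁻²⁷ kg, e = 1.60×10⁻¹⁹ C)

pitch ≈ 48.4 mm

The velocity component along B is v∥ = v cos63.4° = 1.45×10^5 m/s.
The cyclotron period T = 2πm/(qB) = 3.35×10^-7 s is set by m, q, B alone.
Pitch = v∥·T = (1.45×10^5)(3.35×10^-7) = 0.0484 m.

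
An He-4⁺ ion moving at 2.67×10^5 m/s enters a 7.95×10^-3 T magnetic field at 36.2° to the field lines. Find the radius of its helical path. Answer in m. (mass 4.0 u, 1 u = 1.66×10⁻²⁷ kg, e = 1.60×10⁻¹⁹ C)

r ≈ 0.823 m

Only the perpendicular component v⊥ = v sin36.2° = 1.58×10^5 m/s is bent by the field.
r = m v⊥ /(qB) = (6.64×10^-27)(1.58×10^5) / [(1×1.60×10^-19)(7.95×10^-3)] = 0.823 m.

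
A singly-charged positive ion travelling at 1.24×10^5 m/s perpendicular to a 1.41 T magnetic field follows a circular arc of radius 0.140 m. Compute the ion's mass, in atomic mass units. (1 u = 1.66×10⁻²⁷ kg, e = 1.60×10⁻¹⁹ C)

m ≈ 153 u

qvB = mv²/r ⇒ m = qBr/v.
m = (1×1.60×10^-19)(1.41)(0.140) / (1.24×10^5) = 2.55×10^-25 kg = 153 u.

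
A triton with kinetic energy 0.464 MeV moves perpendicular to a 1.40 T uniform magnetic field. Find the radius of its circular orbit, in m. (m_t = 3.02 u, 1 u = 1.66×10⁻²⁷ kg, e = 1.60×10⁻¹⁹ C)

Convert the energy: K = 0.464 MeV = 7.42×10^-14 J.
v = √(2K/m) = √(2·7.42×10^-14/5.01×10^-27) = 5.44×10^6 m/s.
r = mv/(qB) = (5.01×10^-27)(5.44×10^6) / [(1×1.60×10^-19)(1.40)] = 0.122 m.

r ≈ 0.122 m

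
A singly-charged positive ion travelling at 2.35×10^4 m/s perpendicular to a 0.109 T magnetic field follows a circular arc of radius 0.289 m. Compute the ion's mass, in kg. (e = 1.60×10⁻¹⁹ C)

qvB = mv²/r ⇒ m = qBr/v.
m = (1×1.60×10^-19)(0.109)(0.289) / (2.35×10^4) = 2.14×10^-25 kg.

m ≈ 2.14×10^-25 kg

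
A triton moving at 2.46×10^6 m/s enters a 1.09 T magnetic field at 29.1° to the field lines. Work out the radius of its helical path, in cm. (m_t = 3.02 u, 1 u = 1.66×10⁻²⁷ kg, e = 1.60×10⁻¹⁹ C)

r ≈ 3.44 cm

Only the perpendicular component v⊥ = v sin29.1° = 1.20×10^6 m/s is bent by the field.
r = m v⊥ /(qB) = (5.01×10^-27)(1.20×10^6) / [(1×1.60×10^-19)(1.09)] = 0.0344 m.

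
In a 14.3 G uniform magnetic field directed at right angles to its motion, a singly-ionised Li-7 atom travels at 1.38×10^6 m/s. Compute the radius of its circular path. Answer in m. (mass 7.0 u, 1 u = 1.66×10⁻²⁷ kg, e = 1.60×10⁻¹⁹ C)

r ≈ 70.1 m

The magnetic force provides the centripetal force: qvB = mv²/r, so r = mv/(qB).
r = (1.16×10^-26 kg)(1.38×10^6 m/s) / [(1×1.60×10^-19 C)(1.43×10^-3 T)] = 70.1 m.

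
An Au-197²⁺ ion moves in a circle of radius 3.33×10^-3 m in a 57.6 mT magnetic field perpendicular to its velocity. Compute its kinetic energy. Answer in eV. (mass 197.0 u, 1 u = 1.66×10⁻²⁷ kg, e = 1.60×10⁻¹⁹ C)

v = qBr/m = (2×1.60×10^-19)(0.0576)(3.33×10^-3) / (3.27×10^-25) = 188 m/s.
K = ½mv² = 0.5·(3.27×10^-25)·(188)² = 5.76×10^-21 J = 0.0360 eV.

K ≈ 0.0360 eV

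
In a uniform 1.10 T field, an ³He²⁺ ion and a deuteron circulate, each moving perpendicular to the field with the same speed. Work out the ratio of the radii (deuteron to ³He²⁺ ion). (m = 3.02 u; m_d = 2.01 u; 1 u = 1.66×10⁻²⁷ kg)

r = mv/(qB) ⇒ at equal v, r ∝ m/q.
r_{deuteron}/r_{³He²⁺ ion} = 1.33.

ratio ≈ 1.33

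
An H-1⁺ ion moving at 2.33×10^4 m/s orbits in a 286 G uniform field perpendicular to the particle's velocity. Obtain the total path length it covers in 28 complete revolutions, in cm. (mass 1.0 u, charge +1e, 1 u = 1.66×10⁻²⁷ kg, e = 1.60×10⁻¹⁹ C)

r = mv/(qB) = 8.45×10^-3 m, so one revolution covers 2πr = 0.0531 m.
In 28 revolutions: L = 28·2πr = 1.49 m.

L ≈ 149 cm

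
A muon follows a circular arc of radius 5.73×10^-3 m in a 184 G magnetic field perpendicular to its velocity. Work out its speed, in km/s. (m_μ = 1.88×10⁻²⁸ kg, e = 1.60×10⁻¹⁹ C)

v ≈ 89.7 km/s

From qvB = mv²/r, v = qBr/m.
v = (1×1.60×10^-19)(0.0184)(5.73×10^-3) / (1.88×10^-28) = 8.97×10^4 m/s.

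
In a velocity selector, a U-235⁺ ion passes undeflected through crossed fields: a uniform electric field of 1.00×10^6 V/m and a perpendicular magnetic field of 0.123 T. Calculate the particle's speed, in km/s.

For zero net force, qE = qvB, so v = E/B.
v = (1.00×10^6) / (0.123) = 8.13×10^6 m/s.

v ≈ 8130 km/s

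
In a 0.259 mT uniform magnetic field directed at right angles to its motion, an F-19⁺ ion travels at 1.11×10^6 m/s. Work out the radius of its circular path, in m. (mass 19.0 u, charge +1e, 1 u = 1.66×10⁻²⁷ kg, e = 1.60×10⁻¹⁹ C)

r ≈ 845 m

The magnetic force provides the centripetal force: qvB = mv²/r, so r = mv/(qB).
r = (3.15×10^-26 kg)(1.11×10^6 m/s) / [(1×1.60×10^-19 C)(2.59×10^-4 T)] = 845 m.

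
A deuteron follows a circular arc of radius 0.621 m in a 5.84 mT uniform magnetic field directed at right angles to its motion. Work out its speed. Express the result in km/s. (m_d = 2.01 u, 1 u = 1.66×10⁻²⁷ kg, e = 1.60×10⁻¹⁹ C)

From qvB = mv²/r, v = qBr/m.
v = (1×1.60×10^-19)(5.84×10^-3)(0.621) / (3.34×10^-27) = 1.74×10^5 m/s.

v ≈ 174 km/s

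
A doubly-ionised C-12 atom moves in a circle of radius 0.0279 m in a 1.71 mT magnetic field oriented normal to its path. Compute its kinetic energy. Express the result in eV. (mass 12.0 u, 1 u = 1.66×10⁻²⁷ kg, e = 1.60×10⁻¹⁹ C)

K ≈ 0.0366 eV

v = qBr/m = (2×1.60×10^-19)(1.71×10^-3)(0.0279) / (1.99×10^-26) = 766 m/s.
K = ½mv² = 0.5·(1.99×10^-26)·(766)² = 5.85×10^-21 J = 0.0366 eV.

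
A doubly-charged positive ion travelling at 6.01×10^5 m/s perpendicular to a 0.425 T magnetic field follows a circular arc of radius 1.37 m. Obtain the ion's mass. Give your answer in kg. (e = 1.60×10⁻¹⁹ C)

m ≈ 3.10×10^-25 kg

qvB = mv²/r ⇒ m = qBr/v.
m = (2×1.60×10^-19)(0.425)(1.37) / (6.01×10^5) = 3.10×10^-25 kg.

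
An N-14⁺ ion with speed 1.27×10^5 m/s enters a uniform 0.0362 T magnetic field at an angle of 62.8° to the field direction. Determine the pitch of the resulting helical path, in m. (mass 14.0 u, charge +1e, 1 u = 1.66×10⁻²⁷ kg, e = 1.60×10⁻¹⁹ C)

pitch ≈ 1.46 m

The velocity component along B is v∥ = v cos62.8° = 5.81×10^4 m/s.
The cyclotron period T = 2πm/(qB) = 2.52×10^-5 s is set by m, q, B alone.
Pitch = v∥·T = (5.81×10^4)(2.52×10^-5) = 1.46 m.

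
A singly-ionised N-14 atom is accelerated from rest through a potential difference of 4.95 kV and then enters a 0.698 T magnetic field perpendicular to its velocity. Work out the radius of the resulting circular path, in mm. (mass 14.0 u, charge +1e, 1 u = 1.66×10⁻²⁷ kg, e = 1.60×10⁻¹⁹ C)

The kinetic energy gained is K = qV = (1×1.60×10^-19)(4950) = 7.92×10^-16 J.
v = √(2K/m) = 2.61×10^5 m/s.
r = mv/(qB) = (2.32×10^-26)(2.61×10^5) / [(1×1.60×10^-19)(0.698)] = 0.0543 m.

r ≈ 54.3 mm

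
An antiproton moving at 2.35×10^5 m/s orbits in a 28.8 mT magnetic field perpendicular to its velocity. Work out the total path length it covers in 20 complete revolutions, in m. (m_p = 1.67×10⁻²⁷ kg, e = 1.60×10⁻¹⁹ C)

r = mv/(qB) = 0.0852 m, so one revolution covers 2πr = 0.535 m.
In 20 revolutions: L = 20·2πr = 10.7 m.

L ≈ 10.7 m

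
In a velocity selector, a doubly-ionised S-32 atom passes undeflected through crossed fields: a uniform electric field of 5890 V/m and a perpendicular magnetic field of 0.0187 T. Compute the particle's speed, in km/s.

v ≈ 315 km/s

For zero net force, qE = qvB, so v = E/B.
v = (5890) / (0.0187) = 3.15×10^5 m/s.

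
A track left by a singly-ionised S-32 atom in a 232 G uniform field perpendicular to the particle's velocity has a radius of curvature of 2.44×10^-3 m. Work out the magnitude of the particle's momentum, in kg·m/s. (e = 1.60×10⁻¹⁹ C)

p ≈ 9.06×10^-24 kg·m/s

Since qvB = mv²/r, the momentum p = mv = qBr.
p = (1×1.60×10^-19)(0.0232)(2.44×10^-3) = 9.06×10^-24 kg·m/s.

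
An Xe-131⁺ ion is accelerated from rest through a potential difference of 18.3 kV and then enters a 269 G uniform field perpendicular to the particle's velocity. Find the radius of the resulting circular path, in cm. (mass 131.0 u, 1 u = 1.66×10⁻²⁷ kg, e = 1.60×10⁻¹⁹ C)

The kinetic energy gained is K = qV = (1×1.60×10^-19)(1.83×10^4) = 2.93×10^-15 J.
v = √(2K/m) = 1.64×10^5 m/s.
r = mv/(qB) = (2.17×10^-25)(1.64×10^5) / [(1×1.60×10^-19)(0.0269)] = 8.29 m.

r ≈ 829 cm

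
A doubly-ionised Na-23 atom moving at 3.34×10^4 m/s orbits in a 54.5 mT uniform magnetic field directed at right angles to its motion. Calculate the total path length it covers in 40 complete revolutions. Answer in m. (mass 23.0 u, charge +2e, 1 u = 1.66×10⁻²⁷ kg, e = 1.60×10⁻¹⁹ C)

L ≈ 18.4 m

r = mv/(qB) = 0.0731 m, so one revolution covers 2πr = 0.459 m.
In 40 revolutions: L = 40·2πr = 18.4 m.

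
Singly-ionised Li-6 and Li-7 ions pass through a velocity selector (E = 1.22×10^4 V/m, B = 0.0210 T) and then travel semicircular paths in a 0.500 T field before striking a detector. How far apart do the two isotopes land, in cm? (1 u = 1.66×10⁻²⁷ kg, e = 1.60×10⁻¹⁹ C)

Δd ≈ 2.41 cm

Both emerge at v = E/B₁ = 5.81×10^5 m/s.
r = mv/(qB₂), so r₁ = 0.0723 m and r₂ = 0.0844 m, giving Δr = 0.0121 m.
After a semicircle each ion lands a diameter 2r from the entry slit, so the separation is 2Δr = 0.0241 m.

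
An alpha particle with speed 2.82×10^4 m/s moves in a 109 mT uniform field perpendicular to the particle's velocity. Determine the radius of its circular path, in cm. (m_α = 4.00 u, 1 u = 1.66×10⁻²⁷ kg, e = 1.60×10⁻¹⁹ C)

r ≈ 0.537 cm

The magnetic force provides the centripetal force: qvB = mv²/r, so r = mv/(qB).
r = (6.64×10^-27 kg)(2.82×10^4 m/s) / [(2×1.60×10^-19 C)(0.109 T)] = 5.37×10^-3 m.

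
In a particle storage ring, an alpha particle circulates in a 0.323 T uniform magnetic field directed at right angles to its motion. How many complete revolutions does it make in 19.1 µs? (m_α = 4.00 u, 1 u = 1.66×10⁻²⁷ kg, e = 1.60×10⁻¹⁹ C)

T = 2πm/(qB) = 2π(6.64×10^-27) / [(2×1.60×10^-19)(0.323)] = 4.0364×10^-7 s.
N = t/T = 1.91×10^-5 / 4.0364×10^-7 ≈ 47.32, so 47 complete revolutions.

N = 47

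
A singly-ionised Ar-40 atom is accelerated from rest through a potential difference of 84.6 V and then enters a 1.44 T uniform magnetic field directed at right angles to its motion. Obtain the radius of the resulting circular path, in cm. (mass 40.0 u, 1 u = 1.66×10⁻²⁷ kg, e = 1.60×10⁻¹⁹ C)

The kinetic energy gained is K = qV = (1×1.60×10^-19)(84.6) = 1.35×10^-17 J.
v = √(2K/m) = 2.02×10^4 m/s.
r = mv/(qB) = (6.64×10^-26)(2.02×10^4) / [(1×1.60×10^-19)(1.44)] = 5.82×10^-3 m.

r ≈ 0.582 cm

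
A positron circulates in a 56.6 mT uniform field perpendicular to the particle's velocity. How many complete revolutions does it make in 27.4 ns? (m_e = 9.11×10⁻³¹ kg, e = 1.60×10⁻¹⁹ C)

N = 43

T = 2πm/(qB) = 2π(9.11×10^-31) / [(1×1.60×10^-19)(0.0566)] = 6.3207×10^-10 s.
N = t/T = 2.74×10^-8 / 6.3207×10^-10 ≈ 43.35, so 43 complete revolutions.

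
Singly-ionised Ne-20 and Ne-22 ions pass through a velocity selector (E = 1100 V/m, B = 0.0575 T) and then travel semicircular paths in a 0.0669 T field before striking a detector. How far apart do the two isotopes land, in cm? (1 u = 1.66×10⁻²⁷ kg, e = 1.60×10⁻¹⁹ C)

Both emerge at v = E/B₁ = 1.91×10^4 m/s.
r = mv/(qB₂), so r₁ = 0.05934 m and r₂ = 0.06527 m, giving Δr = 5.93×10^-3 m.
After a semicircle each ion lands a diameter 2r from the entry slit, so the separation is 2Δr = 0.0119 m.

Δd ≈ 1.19 cm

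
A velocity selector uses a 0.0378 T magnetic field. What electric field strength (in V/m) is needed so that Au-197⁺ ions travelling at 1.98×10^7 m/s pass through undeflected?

E ≈ 7.48×10^5 V/m

qE = qvB ⇒ E = vB = (1.98×10^7)(0.0378) = 7.48×10^5 V/m.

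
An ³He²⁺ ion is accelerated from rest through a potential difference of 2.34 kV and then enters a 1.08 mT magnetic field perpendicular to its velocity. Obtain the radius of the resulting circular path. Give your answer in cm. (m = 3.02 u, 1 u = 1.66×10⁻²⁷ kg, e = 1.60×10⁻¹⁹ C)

r ≈ 793 cm

The kinetic energy gained is K = qV = (2×1.60×10^-19)(2340) = 7.49×10^-16 J.
v = √(2K/m) = 5.47×10^5 m/s.
r = mv/(qB) = (5.01×10^-27)(5.47×10^5) / [(2×1.60×10^-19)(1.08×10^-3)] = 7.93 m.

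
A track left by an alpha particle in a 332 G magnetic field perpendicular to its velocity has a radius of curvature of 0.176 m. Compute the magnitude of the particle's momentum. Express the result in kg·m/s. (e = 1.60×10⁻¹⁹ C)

p ≈ 1.87×10^-21 kg·m/s

Since qvB = mv²/r, the momentum p = mv = qBr.
p = (2×1.60×10^-19)(0.0332)(0.176) = 1.87×10^-21 kg·m/s.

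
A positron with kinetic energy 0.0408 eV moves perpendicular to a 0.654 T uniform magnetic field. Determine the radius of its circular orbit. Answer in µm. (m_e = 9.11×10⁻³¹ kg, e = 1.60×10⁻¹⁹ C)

r ≈ 1.04 µm

Convert the energy: K = 0.0408 eV = 6.53×10^-21 J.
v = √(2K/m) = √(2·6.53×10^-21/9.11×10^-31) = 1.20×10^5 m/s.
r = mv/(qB) = (9.11×10^-31)(1.20×10^5) / [(1×1.60×10^-19)(0.654)] = 1.04×10^-6 m.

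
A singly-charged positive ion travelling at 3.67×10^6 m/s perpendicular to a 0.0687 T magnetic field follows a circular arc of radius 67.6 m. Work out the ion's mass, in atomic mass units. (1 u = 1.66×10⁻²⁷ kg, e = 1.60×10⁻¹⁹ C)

qvB = mv²/r ⇒ m = qBr/v.
m = (1×1.60×10^-19)(0.0687)(67.6) / (3.67×10^6) = 2.02×10^-25 kg = 122 u.

m ≈ 122 u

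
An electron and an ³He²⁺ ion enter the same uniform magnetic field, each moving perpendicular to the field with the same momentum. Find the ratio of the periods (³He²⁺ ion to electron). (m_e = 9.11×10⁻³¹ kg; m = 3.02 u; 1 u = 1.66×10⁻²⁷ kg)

ratio ≈ 2750

T = 2πm/(qB) is independent of speed, so T₂/T₁ = (m₂/q₂)/(m₁/q₁).
T_{³He²⁺ ion}/T_{electron} = (5.01×10^-27/2e) / (9.11×10^-31/1e) = 2750.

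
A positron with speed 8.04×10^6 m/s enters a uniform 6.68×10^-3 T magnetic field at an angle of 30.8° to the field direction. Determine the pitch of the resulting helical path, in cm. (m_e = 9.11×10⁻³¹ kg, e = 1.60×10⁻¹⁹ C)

pitch ≈ 3.70 cm

The velocity component along B is v∥ = v cos30.8° = 6.91×10^6 m/s.
The cyclotron period T = 2πm/(qB) = 5.36×10^-9 s is set by m, q, B alone.
Pitch = v∥·T = (6.91×10^6)(5.36×10^-9) = 0.0370 m.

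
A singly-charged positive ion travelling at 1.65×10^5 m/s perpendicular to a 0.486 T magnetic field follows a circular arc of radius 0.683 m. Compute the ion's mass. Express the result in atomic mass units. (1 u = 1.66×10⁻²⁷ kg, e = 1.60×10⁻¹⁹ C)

m ≈ 194 u

qvB = mv²/r ⇒ m = qBr/v.
m = (1×1.60×10^-19)(0.486)(0.683) / (1.65×10^5) = 3.22×10^-25 kg = 194 u.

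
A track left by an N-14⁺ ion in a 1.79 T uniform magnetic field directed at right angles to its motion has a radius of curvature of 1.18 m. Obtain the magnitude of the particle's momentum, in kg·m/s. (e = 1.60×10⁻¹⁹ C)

p ≈ 3.38×10^-19 kg·m/s

Since qvB = mv²/r, the momentum p = mv = qBr.
p = (1×1.60×10^-19)(1.79)(1.18) = 3.38×10^-19 kg·m/s.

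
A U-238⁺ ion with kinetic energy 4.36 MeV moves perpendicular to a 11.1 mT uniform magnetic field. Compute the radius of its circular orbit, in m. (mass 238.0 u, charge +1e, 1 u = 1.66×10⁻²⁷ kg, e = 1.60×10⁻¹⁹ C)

Convert the energy: K = 4.36 MeV = 6.98×10^-13 J.
v = √(2K/m) = √(2·6.98×10^-13/3.95×10^-25) = 1.88×10^6 m/s.
r = mv/(qB) = (3.95×10^-25)(1.88×10^6) / [(1×1.60×10^-19)(0.0111)] = 418 m.

r ≈ 418 m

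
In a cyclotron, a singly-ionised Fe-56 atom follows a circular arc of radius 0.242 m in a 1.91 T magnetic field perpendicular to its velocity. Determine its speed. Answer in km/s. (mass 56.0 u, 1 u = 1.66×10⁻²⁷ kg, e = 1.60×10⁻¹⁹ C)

From qvB = mv²/r, v = qBr/m.
v = (1×1.60×10^-19)(1.91)(0.242) / (9.30×10^-26) = 7.96×10^5 m/s.

v ≈ 796 km/s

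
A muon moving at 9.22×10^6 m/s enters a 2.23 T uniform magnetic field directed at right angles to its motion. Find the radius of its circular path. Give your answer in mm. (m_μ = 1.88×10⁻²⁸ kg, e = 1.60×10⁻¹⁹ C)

The magnetic force provides the centripetal force: qvB = mv²/r, so r = mv/(qB).
r = (1.88×10^-28 kg)(9.22×10^6 m/s) / [(1×1.60×10^-19 C)(2.23 T)] = 4.86×10^-3 m.

r ≈ 4.86 mm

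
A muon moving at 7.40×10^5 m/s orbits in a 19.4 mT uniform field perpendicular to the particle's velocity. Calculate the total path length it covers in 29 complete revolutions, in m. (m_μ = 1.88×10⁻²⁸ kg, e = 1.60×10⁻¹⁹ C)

r = mv/(qB) = 0.0448 m, so one revolution covers 2πr = 0.282 m.
In 29 revolutions: L = 29·2πr = 8.17 m.

L ≈ 8.17 m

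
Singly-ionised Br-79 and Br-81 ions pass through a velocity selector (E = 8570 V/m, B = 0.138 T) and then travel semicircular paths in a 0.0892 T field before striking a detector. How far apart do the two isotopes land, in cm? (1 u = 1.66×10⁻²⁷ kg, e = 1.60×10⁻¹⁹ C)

Both emerge at v = E/B₁ = 6.21×10^4 m/s.
r = mv/(qB₂), so r₁ = 0.5706 m and r₂ = 0.5851 m, giving Δr = 0.0144 m.
After a semicircle each ion lands a diameter 2r from the entry slit, so the separation is 2Δr = 0.0289 m.

Δd ≈ 2.89 cm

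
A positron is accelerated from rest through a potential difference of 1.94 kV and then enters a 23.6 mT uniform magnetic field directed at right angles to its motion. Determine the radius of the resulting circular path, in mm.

The kinetic energy gained is K = qV = (1×1.60×10^-19)(1940) = 3.10×10^-16 J.
v = √(2K/m) = 2.61×10^7 m/s.
r = mv/(qB) = (9.11×10^-31)(2.61×10^7) / [(1×1.60×10^-19)(0.0236)] = 6.30×10^-3 m.

r ≈ 6.30 mm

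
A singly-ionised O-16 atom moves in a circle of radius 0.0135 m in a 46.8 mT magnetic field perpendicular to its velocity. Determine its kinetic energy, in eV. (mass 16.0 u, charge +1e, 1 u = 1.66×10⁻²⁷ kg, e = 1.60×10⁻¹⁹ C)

K ≈ 1.20 eV

v = qBr/m = (1×1.60×10^-19)(0.0468)(0.0135) / (2.66×10^-26) = 3810 m/s.
K = ½mv² = 0.5·(2.66×10^-26)·(3810)² = 1.92×10^-19 J = 1.20 eV.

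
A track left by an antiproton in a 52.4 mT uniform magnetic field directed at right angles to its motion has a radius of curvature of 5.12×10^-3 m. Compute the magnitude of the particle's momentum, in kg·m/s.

p ≈ 4.29×10^-23 kg·m/s

Since qvB = mv²/r, the momentum p = mv = qBr.
p = (1×1.60×10^-19)(0.0524)(5.12×10^-3) = 4.29×10^-23 kg·m/s.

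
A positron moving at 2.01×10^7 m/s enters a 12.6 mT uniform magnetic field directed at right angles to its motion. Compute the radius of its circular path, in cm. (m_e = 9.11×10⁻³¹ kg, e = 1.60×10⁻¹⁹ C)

r ≈ 0.908 cm

The magnetic force provides the centripetal force: qvB = mv²/r, so r = mv/(qB).
r = (9.11×10^-31 kg)(2.01×10^7 m/s) / [(1×1.60×10^-19 C)(0.0126 T)] = 9.08×10^-3 m.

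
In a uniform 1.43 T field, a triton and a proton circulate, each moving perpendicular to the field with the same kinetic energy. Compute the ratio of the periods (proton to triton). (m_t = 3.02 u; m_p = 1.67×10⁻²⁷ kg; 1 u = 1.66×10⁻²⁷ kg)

T = 2πm/(qB) is independent of speed, so T₂/T₁ = (m₂/q₂)/(m₁/q₁).
T_{proton}/T_{triton} = (1.67×10^-27/1e) / (5.01×10^-27/1e) = 0.333.

ratio ≈ 0.333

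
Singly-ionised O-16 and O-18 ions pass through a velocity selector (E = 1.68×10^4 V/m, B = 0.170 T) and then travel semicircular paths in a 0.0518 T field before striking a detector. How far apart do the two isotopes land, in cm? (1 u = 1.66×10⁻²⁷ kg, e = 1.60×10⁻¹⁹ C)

Both emerge at v = E/B₁ = 9.88×10^4 m/s.
r = mv/(qB₂), so r₁ = 0.3167 m and r₂ = 0.3563 m, giving Δr = 0.0396 m.
After a semicircle each ion lands a diameter 2r from the entry slit, so the separation is 2Δr = 0.0792 m.

Δd ≈ 7.92 cm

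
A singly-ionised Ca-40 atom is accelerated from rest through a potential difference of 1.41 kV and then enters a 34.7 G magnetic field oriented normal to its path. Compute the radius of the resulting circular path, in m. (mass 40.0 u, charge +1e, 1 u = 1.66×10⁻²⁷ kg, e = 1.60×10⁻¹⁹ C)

The kinetic energy gained is K = qV = (1×1.60×10^-19)(1410) = 2.26×10^-16 J.
v = √(2K/m) = 8.24×10^4 m/s.
r = mv/(qB) = (6.64×10^-26)(8.24×10^4) / [(1×1.60×10^-19)(3.47×10^-3)] = 9.86 m.

r ≈ 9.86 m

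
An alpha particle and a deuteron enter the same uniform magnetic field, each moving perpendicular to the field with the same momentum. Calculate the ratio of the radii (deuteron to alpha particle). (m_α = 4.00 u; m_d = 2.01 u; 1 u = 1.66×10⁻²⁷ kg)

ratio ≈ 2.00

r = p/(qB) ⇒ at equal p, r ∝ 1/q.
r_{deuteron}/r_{alpha particle} = 2.00.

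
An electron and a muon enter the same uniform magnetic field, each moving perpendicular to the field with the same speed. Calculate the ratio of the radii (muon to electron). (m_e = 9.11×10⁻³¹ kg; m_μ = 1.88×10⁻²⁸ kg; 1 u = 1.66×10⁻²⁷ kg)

r = mv/(qB) ⇒ at equal v, r ∝ m/q.
r_{muon}/r_{electron} = 206.

ratio ≈ 206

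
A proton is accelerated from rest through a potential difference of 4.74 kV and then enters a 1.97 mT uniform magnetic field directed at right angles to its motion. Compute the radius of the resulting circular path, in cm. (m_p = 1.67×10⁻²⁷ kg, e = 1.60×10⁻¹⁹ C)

r ≈ 505 cm

The kinetic energy gained is K = qV = (1×1.60×10^-19)(4740) = 7.58×10^-16 J.
v = √(2K/m) = 9.53×10^5 m/s.
r = mv/(qB) = (1.67×10^-27)(9.53×10^5) / [(1×1.60×10^-19)(1.97×10^-3)] = 5.05 m.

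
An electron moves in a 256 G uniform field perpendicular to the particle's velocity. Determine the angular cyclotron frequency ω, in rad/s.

ω = qB/m = (1×1.60×10^-19)(0.0256) / (9.11×10^-31) = 4.50×10^9 rad/s.

ω ≈ 4.50×10^9 rad/s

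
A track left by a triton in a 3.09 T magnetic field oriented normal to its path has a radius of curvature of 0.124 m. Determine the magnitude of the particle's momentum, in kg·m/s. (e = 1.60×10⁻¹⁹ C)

p ≈ 6.13×10^-20 kg·m/s

Since qvB = mv²/r, the momentum p = mv = qBr.
p = (1×1.60×10^-19)(3.09)(0.124) = 6.13×10^-20 kg·m/s.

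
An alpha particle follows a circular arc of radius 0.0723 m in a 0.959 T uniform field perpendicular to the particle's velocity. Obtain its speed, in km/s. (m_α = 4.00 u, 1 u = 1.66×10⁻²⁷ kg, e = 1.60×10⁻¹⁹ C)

v ≈ 3340 km/s

From qvB = mv²/r, v = qBr/m.
v = (2×1.60×10^-19)(0.959)(0.0723) / (6.64×10^-27) = 3.34×10^6 m/s.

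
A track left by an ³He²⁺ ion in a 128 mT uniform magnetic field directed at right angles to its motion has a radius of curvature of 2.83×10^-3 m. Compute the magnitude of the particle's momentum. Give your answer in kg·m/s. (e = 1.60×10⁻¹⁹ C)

Since qvB = mv²/r, the momentum p = mv = qBr.
p = (2×1.60×10^-19)(0.128)(2.83×10^-3) = 1.16×10^-22 kg·m/s.

p ≈ 1.16×10^-22 kg·m/s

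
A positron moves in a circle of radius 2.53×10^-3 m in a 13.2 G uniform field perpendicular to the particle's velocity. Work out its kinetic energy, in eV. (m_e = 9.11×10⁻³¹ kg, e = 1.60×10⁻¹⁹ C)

K ≈ 0.979 eV

v = qBr/m = (1×1.60×10^-19)(1.32×10^-3)(2.53×10^-3) / (9.11×10^-31) = 5.87×10^5 m/s.
K = ½mv² = 0.5·(9.11×10^-31)·(5.87×10^5)² = 1.57×10^-19 J = 0.979 eV.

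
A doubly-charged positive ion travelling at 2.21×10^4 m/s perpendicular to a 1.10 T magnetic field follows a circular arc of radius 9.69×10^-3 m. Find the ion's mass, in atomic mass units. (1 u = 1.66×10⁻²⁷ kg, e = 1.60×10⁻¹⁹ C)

m ≈ 93.0 u

qvB = mv²/r ⇒ m = qBr/v.
m = (2×1.60×10^-19)(1.10)(9.69×10^-3) / (2.21×10^4) = 1.54×10^-25 kg = 93.0 u.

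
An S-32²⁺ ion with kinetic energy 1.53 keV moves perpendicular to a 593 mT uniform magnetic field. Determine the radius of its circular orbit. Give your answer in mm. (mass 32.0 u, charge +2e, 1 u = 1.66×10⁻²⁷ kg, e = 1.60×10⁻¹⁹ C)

Convert the energy: K = 1.53 keV = 2.45×10^-16 J.
v = √(2K/m) = √(2·2.45×10^-16/5.31×10^-26) = 9.60×10^4 m/s.
r = mv/(qB) = (5.31×10^-26)(9.60×10^4) / [(2×1.60×10^-19)(0.593)] = 0.0269 m.

r ≈ 26.9 mm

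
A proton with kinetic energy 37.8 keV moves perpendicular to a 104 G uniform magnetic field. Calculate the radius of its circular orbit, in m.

r ≈ 2.70 m

Convert the energy: K = 37.8 keV = 6.05×10^-15 J.
v = √(2K/m) = √(2·6.05×10^-15/1.67×10^-27) = 2.69×10^6 m/s.
r = mv/(qB) = (1.67×10^-27)(2.69×10^6) / [(1×1.60×10^-19)(0.0104)] = 2.70 m.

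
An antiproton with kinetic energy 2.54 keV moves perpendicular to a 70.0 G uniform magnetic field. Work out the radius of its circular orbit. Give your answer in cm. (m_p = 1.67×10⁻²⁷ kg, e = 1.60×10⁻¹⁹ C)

Convert the energy: K = 2.54 keV = 4.06×10^-16 J.
v = √(2K/m) = √(2·4.06×10^-16/1.67×10^-27) = 6.98×10^5 m/s.
r = mv/(qB) = (1.67×10^-27)(6.98×10^5) / [(1×1.60×10^-19)(7.00×10^-3)] = 1.04 m.

r ≈ 104 cm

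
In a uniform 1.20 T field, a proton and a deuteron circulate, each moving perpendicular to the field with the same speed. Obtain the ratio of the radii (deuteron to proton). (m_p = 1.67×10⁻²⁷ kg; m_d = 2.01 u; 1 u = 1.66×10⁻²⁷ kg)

r = mv/(qB) ⇒ at equal v, r ∝ m/q.
r_{deuteron}/r_{proton} = 2.00.

ratio ≈ 2.00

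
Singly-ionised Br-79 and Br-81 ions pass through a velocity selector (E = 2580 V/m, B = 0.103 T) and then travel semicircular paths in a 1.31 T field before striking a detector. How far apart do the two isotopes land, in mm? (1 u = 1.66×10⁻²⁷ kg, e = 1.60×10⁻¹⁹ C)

Both emerge at v = E/B₁ = 2.50×10^4 m/s.
r = mv/(qB₂), so r₁ = 0.015672 m and r₂ = 0.016069 m, giving Δr = 3.97×10^-4 m.
After a semicircle each ion lands a diameter 2r from the entry slit, so the separation is 2Δr = 7.94×10^-4 m.

Δd ≈ 0.794 mm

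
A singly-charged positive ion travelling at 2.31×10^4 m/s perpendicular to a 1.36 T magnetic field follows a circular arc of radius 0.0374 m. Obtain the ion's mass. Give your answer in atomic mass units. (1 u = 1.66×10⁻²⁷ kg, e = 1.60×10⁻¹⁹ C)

qvB = mv²/r ⇒ m = qBr/v.
m = (1×1.60×10^-19)(1.36)(0.0374) / (2.31×10^4) = 3.52×10^-25 kg = 212 u.

m ≈ 212 u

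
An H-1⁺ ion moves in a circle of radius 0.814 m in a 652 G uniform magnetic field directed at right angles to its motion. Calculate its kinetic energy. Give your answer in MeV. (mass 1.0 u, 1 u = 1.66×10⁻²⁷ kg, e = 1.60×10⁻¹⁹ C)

v = qBr/m = (1×1.60×10^-19)(0.0652)(0.814) / (1.66×10^-27) = 5.12×10^6 m/s.
K = ½mv² = 0.5·(1.66×10^-27)·(5.12×10^6)² = 2.17×10^-14 J = 0.136 MeV.

K ≈ 0.136 MeV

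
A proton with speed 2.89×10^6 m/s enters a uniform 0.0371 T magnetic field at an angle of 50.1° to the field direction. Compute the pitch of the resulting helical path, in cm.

pitch ≈ 328 cm

The velocity component along B is v∥ = v cos50.1° = 1.85×10^6 m/s.
The cyclotron period T = 2πm/(qB) = 1.77×10^-6 s is set by m, q, B alone.
Pitch = v∥·T = (1.85×10^6)(1.77×10^-6) = 3.28 m.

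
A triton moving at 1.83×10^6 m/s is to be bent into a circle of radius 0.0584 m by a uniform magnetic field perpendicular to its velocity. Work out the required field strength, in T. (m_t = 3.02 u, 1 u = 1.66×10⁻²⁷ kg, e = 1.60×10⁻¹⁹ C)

B ≈ 0.982 T

qvB = mv²/r gives B = mv/(qr).
B = (5.01×10^-27)(1.83×10^6) / [(1×1.60×10^-19)(0.0584)] = 0.982 T.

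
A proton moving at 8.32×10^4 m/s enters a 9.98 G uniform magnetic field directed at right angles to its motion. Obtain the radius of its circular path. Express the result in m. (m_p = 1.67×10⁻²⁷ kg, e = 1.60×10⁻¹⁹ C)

r ≈ 0.870 m

The magnetic force provides the centripetal force: qvB = mv²/r, so r = mv/(qB).
r = (1.67×10^-27 kg)(8.32×10^4 m/s) / [(1×1.60×10^-19 C)(9.98×10^-4 T)] = 0.870 m.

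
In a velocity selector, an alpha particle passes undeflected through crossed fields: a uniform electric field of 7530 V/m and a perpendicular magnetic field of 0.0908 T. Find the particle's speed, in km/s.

v ≈ 82.9 km/s

For zero net force, qE = qvB, so v = E/B.
v = (7530) / (0.0908) = 8.29×10^4 m/s.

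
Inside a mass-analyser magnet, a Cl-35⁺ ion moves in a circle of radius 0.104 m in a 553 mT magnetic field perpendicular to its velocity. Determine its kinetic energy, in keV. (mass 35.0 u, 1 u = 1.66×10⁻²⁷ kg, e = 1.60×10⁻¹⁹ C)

K ≈ 4.55 keV

v = qBr/m = (1×1.60×10^-19)(0.553)(0.104) / (5.81×10^-26) = 1.58×10^5 m/s.
K = ½mv² = 0.5·(5.81×10^-26)·(1.58×10^5)² = 7.29×10^-16 J = 4.55 keV.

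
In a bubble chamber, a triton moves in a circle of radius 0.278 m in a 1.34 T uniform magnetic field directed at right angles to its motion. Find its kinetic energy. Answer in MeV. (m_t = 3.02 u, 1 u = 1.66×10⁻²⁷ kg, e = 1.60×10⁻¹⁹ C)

v = qBr/m = (1×1.60×10^-19)(1.34)(0.278) / (5.01×10^-27) = 1.19×10^7 m/s.
K = ½mv² = 0.5·(5.01×10^-27)·(1.19×10^7)² = 3.54×10^-13 J = 2.21 MeV.

K ≈ 2.21 MeV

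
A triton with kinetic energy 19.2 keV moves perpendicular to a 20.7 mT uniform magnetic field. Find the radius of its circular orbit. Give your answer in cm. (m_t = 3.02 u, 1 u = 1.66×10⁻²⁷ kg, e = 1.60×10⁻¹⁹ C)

r ≈ 168 cm

Convert the energy: K = 19.2 keV = 3.07×10^-15 J.
v = √(2K/m) = √(2·3.07×10^-15/5.01×10^-27) = 1.11×10^6 m/s.
r = mv/(qB) = (5.01×10^-27)(1.11×10^6) / [(1×1.60×10^-19)(0.0207)] = 1.68 m.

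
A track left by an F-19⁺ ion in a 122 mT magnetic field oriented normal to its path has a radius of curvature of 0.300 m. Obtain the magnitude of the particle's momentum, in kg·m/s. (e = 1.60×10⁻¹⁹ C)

Since qvB = mv²/r, the momentum p = mv = qBr.
p = (1×1.60×10^-19)(0.122)(0.300) = 5.86×10^-21 kg·m/s.

p ≈ 5.86×10^-21 kg·m/s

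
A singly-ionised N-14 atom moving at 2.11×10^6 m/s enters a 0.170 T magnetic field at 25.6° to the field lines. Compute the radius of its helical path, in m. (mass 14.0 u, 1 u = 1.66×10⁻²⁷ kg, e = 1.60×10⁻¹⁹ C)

r ≈ 0.779 m

Only the perpendicular component v⊥ = v sin25.6° = 9.12×10^5 m/s is bent by the field.
r = m v⊥ /(qB) = (2.32×10^-26)(9.12×10^5) / [(1×1.60×10^-19)(0.170)] = 0.779 m.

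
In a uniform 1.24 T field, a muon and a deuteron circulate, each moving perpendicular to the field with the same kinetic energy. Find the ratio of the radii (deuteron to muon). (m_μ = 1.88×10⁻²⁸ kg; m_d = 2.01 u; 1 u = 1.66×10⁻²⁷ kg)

ratio ≈ 4.21

r = √(2mK)/(qB) ⇒ at equal K, r ∝ √m/q.
r_{deuteron}/r_{muon} = 4.21.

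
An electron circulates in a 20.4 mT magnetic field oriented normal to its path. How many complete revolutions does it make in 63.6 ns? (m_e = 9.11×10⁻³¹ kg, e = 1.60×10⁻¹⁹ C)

T = 2πm/(qB) = 2π(9.11×10^-31) / [(1×1.60×10^-19)(0.0204)] = 1.7537×10^-9 s.
N = t/T = 6.36×10^-8 / 1.7537×10^-9 ≈ 36.27, so 36 complete revolutions.

N = 36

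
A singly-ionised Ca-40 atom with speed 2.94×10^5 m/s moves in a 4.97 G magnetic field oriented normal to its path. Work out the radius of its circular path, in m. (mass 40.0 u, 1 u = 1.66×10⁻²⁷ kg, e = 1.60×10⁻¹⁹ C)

The magnetic force provides the centripetal force: qvB = mv²/r, so r = mv/(qB).
r = (6.64×10^-26 kg)(2.94×10^5 m/s) / [(1×1.60×10^-19 C)(4.97×10^-4 T)] = 245 m.

r ≈ 245 m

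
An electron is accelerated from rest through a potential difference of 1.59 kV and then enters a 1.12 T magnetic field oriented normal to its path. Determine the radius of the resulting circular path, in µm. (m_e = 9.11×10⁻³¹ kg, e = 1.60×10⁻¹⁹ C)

r ≈ 120 µm

The kinetic energy gained is K = qV = (1×1.60×10^-19)(1590) = 2.54×10^-16 J.
v = √(2K/m) = 2.36×10^7 m/s.
r = mv/(qB) = (9.11×10^-31)(2.36×10^7) / [(1×1.60×10^-19)(1.12)] = 1.20×10^-4 m.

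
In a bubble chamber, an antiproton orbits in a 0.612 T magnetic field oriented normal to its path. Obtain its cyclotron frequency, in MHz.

f ≈ 9.33 MHz

f = qB/(2πm) = (1×1.60×10^-19)(0.612) / [2π(1.67×10^-27)] = 9.33×10^6 Hz.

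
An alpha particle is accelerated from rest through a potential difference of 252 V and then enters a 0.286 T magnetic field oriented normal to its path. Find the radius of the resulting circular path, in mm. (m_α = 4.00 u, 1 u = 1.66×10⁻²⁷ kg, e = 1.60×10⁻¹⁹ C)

r ≈ 11.3 mm

The kinetic energy gained is K = qV = (2×1.60×10^-19)(252) = 8.06×10^-17 J.
v = √(2K/m) = 1.56×10^5 m/s.
r = mv/(qB) = (6.64×10^-27)(1.56×10^5) / [(2×1.60×10^-19)(0.286)] = 0.0113 m.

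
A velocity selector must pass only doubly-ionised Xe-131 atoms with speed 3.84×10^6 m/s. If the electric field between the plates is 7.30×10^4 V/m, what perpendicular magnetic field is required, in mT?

B ≈ 19.0 mT

qE = qvB ⇒ B = E/v = (7.30×10^4) / (3.84×10^6) = 0.0190 T.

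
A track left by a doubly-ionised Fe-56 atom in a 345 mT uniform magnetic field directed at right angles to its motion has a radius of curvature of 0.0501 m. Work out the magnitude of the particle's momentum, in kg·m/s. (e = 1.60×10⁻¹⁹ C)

Since qvB = mv²/r, the momentum p = mv = qBr.
p = (2×1.60×10^-19)(0.345)(0.0501) = 5.53×10^-21 kg·m/s.

p ≈ 5.53×10^-21 kg·m/s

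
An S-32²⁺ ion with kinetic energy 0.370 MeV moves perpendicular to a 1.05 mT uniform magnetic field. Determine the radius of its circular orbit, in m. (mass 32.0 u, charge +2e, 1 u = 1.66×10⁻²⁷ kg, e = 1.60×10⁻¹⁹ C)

r ≈ 236 m

Convert the energy: K = 0.370 MeV = 5.92×10^-14 J.
v = √(2K/m) = √(2·5.92×10^-14/5.31×10^-26) = 1.49×10^6 m/s.
r = mv/(qB) = (5.31×10^-26)(1.49×10^6) / [(2×1.60×10^-19)(1.05×10^-3)] = 236 m.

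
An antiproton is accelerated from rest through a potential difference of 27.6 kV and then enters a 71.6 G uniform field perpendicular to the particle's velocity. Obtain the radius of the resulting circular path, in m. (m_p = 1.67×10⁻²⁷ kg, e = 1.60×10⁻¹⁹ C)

The kinetic energy gained is K = qV = (1×1.60×10^-19)(2.76×10^4) = 4.42×10^-15 J.
v = √(2K/m) = 2.30×10^6 m/s.
r = mv/(qB) = (1.67×10^-27)(2.30×10^6) / [(1×1.60×10^-19)(7.16×10^-3)] = 3.35 m.

r ≈ 3.35 m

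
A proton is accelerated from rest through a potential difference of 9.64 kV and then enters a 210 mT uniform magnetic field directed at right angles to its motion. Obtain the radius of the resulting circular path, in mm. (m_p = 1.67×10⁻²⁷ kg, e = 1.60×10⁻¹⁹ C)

The kinetic energy gained is K = qV = (1×1.60×10^-19)(9640) = 1.54×10^-15 J.
v = √(2K/m) = 1.36×10^6 m/s.
r = mv/(qB) = (1.67×10^-27)(1.36×10^6) / [(1×1.60×10^-19)(0.210)] = 0.0676 m.

r ≈ 67.6 mm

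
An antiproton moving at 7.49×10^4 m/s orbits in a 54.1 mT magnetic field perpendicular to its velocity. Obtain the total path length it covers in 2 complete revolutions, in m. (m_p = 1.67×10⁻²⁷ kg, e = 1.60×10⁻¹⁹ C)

L ≈ 0.182 m

r = mv/(qB) = 0.0145 m, so one revolution covers 2πr = 0.0908 m.
In 2 revolutions: L = 2·2πr = 0.182 m.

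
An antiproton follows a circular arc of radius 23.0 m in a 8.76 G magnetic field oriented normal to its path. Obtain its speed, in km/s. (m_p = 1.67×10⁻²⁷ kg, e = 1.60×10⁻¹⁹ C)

From qvB = mv²/r, v = qBr/m.
v = (1×1.60×10^-19)(8.76×10^-4)(23.0) / (1.67×10^-27) = 1.93×10^6 m/s.

v ≈ 1930 km/s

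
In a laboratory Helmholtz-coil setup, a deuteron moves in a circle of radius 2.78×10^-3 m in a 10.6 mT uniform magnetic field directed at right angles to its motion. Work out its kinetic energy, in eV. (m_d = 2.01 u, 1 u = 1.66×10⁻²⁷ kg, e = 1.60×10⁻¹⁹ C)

K ≈ 0.0208 eV

v = qBr/m = (1×1.60×10^-19)(0.0106)(2.78×10^-3) / (3.34×10^-27) = 1410 m/s.
K = ½mv² = 0.5·(3.34×10^-27)·(1410)² = 3.33×10^-21 J = 0.0208 eV.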